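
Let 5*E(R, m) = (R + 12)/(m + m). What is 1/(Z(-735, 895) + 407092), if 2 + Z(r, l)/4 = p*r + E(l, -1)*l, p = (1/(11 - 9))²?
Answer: 1/81643 ≈ 1.2248e-5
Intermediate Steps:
E(R, m) = (12 + R)/(10*m) (E(R, m) = ((R + 12)/(m + m))/5 = ((12 + R)/((2*m)))/5 = ((12 + R)*(1/(2*m)))/5 = ((12 + R)/(2*m))/5 = (12 + R)/(10*m))
p = ¼ (p = (1/2)² = (½)² = ¼ ≈ 0.25000)
Z(r, l) = -8 + r + 4*l*(-6/5 - l/10) (Z(r, l) = -8 + 4*(r/4 + ((⅒)*(12 + l)/(-1))*l) = -8 + 4*(r/4 + ((⅒)*(-1)*(12 + l))*l) = -8 + 4*(r/4 + (-6/5 - l/10)*l) = -8 + 4*(r/4 + l*(-6/5 - l/10)) = -8 + (r + 4*l*(-6/5 - l/10)) = -8 + r + 4*l*(-6/5 - l/10))
1/(Z(-735, 895) + 407092) = 1/((-8 - 735 - ⅖*895*(12 + 895)) + 407092) = 1/((-8 - 735 - ⅖*895*907) + 407092) = 1/((-8 - 735 - 324706) + 407092) = 1/(-325449 + 407092) = 1/81643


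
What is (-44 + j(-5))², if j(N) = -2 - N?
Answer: 1681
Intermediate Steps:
(-44 + j(-5))² = (-44 + (-2 - 1*(-5)))² = (-44 + (-2 + 5))² = (-44 + 3)² = (-41)² = 1681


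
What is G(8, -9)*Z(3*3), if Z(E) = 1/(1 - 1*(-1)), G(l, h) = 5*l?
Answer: 20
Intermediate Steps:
Z(E) = ½ (Z(E) = 1/(1 + 1) = 1/2 = ½)
G(8, -9)*Z(3*3) = (5*8)*(½) = 40*(½) = 20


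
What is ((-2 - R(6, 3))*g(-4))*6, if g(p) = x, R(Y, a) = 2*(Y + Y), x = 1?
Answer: -156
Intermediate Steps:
R(Y, a) = 4*Y (R(Y, a) = 2*(2*Y) = 4*Y)
g(p) = 1
((-2 - R(6, 3))*g(-4))*6 = ((-2 - 4*6)*1)*6 = ((-2 - 1*24)*1)*6 = ((-2 - 24)*1)*6 = -26*1*6 = -26*6 = -156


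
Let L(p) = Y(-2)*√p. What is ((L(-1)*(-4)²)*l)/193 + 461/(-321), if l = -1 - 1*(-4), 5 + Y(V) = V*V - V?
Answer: -461/321 + 48*I/193 ≈ -1.4361 + 0.2487*I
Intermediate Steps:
Y(V) = -5 + V² - V (Y(V) = -5 + (V*V - V) = -5 + (V² - V) = -5 + V² - V)
l = 3 (l = -1 + 4 = 3)
L(p) = √p (L(p) = (-5 + (-2)² - 1*(-2))*√p = (-5 + 4 + 2)*√p = 1*√p = √p)
((L(-1)*(-4)²)*l)/193 + 461/(-321) = ((√(-1)*(-4)²)*3)/193 + 461/(-321) = ((I*16)*3)*(1/193) + 461*(-1/321) = ((16*I)*3)*(1/193) - 461/321 = (48*I)*(1/193) - 461/321 = 48*I/193 - 461/321 = -461/321 + 48*I/193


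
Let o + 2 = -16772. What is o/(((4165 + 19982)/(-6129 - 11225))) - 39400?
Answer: -660295804/24147 ≈ -27345.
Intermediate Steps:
o = -16774 (o = -2 - 16772 = -16774)
o/(((4165 + 19982)/(-6129 - 11225))) - 39400 = -16774*(-6129 - 11225)/(4165 + 19982) - 39400 = -16774/(24147/(-17354)) - 39400 = -16774/(24147*(-1/17354)) - 39400 = -16774/(-24147/17354) - 39400 = -16774*(-17354/24147) - 39400 = 291095996/24147 - 39400 = -660295804/24147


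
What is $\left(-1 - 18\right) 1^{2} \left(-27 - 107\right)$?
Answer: $2546$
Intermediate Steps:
$\left(-1 - 18\right) 1^{2} \left(-27 - 107\right) = \left(-19\right) 1 \left(-134\right) = \left(-19\right) \left(-134\right) = 2546$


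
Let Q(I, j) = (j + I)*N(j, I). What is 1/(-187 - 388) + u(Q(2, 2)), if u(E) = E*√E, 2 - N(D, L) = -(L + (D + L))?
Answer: -1/575 + 128*√2 ≈ 181.02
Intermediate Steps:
N(D, L) = 2 + D + 2*L (N(D, L) = 2 - (-1)*(L + (D + L)) = 2 - (-1)*(D + 2*L) = 2 - (-D - 2*L) = 2 + (D + 2*L) = 2 + D + 2*L)
Q(I, j) = (I + j)*(2 + j + 2*I) (Q(I, j) = (j + I)*(2 + j + 2*I) = (I + j)*(2 + j + 2*I))
u(E) = E^(3/2)
1/(-187 - 388) + u(Q(2, 2)) = 1/(-187 - 388) + ((2 + 2)*(2 + 2 + 2*2))^(3/2) = 1/(-575) + (4*(2 + 2 + 4))^(3/2) = -1/575 + (4*8)^(3/2) = -1/575 + 32^(3/2) = -1/575 + 128*√2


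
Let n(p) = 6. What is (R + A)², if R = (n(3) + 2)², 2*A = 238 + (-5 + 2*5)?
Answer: 137641/4 ≈ 34410.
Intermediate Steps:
A = 243/2 (A = (238 + (-5 + 2*5))/2 = (238 + (-5 + 10))/2 = (238 + 5)/2 = (½)*243 = 243/2 ≈ 121.50)
R = 64 (R = (6 + 2)² = 8² = 64)
(R + A)² = (64 + 243/2)² = (371/2)² = 137641/4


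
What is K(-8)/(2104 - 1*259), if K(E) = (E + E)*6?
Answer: -32/615 ≈ -0.052033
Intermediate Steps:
K(E) = 12*E (K(E) = (2*E)*6 = 12*E)
K(-8)/(2104 - 1*259) = (12*(-8))/(2104 - 1*259) = -96/(2104 - 259) = -96/1845 = -96*1/1845 = -32/615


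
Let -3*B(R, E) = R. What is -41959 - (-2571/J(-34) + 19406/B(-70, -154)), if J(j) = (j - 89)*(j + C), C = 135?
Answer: -6201898029/144935 ≈ -42791.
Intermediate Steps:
J(j) = (-89 + j)*(135 + j) (J(j) = (j - 89)*(j + 135) = (-89 + j)*(135 + j))
B(R, E) = -R/3
-41959 - (-2571/J(-34) + 19406/B(-70, -154)) = -41959 - (-2571/(-12015 + (-34)² + 46*(-34)) + 19406/((-⅓*(-70)))) = -41959 - (-2571/(-12015 + 1156 - 1564) + 19406/(70/3)) = -41959 - (-2571/(-12423) + 19406*(3/70)) = -41959 - (-2571*(-1/12423) + 29109/35) = -41959 - (857/4141 + 29109/35) = -41959 - 1*120570364/144935 = -41959 - 120570364/144935 = -6201898029/144935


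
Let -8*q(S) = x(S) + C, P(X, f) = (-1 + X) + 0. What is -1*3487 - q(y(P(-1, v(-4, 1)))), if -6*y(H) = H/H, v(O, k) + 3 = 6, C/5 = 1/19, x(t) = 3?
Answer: -264981/76 ≈ -3486.6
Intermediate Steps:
C = 5/19 ≈ 0.26316
v(O, k) = 3 (v(O, k) = -3 + 6 = 3)
P(X, f) = -1 + X
y(H) = -⅙ (y(H) = -H/(6*H) = -⅙*1 = -⅙)
q(S) = -31/76 (q(S) = -(3 + 5/19)/8 = -⅛*62/19 = -31/76)
-1*3487 - q(y(P(-1, v(-4, 1)))) = -1*3487 - 1*(-31/76) = -3487 + 31/76 = -264981/76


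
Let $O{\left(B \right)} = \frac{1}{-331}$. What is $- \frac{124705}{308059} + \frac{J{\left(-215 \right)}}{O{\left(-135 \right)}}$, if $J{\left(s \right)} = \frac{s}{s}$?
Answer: $- \frac{102092234}{308059} \approx -331.4$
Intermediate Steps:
$O{\left(B \right)} = - \frac{1}{331}$
$J{\left(s \right)} = 1$
$- \frac{124705}{308059} + \frac{J{\left(-215 \right)}}{O{\left(-135 \right)}} = - \frac{124705}{308059} + 1 \frac{1}{- \frac{1}{331}} = \left(-124705\right) \frac{1}{308059} + 1 \left(-331\right) = - \frac{124705}{308059} - 331 = - \frac{102092234}{308059}$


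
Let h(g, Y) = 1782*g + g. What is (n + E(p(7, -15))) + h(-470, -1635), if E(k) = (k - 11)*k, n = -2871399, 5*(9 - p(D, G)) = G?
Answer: -3709397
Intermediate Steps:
p(D, G) = 9 - G/5
h(g, Y) = 1783*g
E(k) = k*(-11 + k) (E(k) = (-11 + k)*k = k*(-11 + k))
(n + E(p(7, -15))) + h(-470, -1635) = (-2871399 + (9 - 1/5*(-15))*(-11 + (9 - 1/5*(-15)))) + 1783*(-470) = (-2871399 + (9 + 3)*(-11 + (9 + 3))) - 838010 = (-2871399 + 12*(-11 + 12)) - 838010 = (-2871399 + 12*1) - 838010 = (-2871399 + 12) - 838010 = -2871387 - 838010 = -3709397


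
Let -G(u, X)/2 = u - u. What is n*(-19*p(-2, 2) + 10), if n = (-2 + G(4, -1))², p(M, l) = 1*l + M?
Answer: 40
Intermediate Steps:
p(M, l) = M + l (p(M, l) = l + M = M + l)
G(u, X) = 0 (G(u, X) = -2*(u - u) = -2*0 = 0)
n = 4 (n = (-2 + 0)² = (-2)² = 4)
n*(-19*p(-2, 2) + 10) = 4*(-19*(-2 + 2) + 10) = 4*(-19*0 + 10) = 4*(0 + 10) = 4*10 = 40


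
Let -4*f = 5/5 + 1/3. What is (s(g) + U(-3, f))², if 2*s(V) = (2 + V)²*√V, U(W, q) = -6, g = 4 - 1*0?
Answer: 900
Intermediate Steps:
g = 4 (g = 4 + 0 = 4)
f = -⅓ (f = -(5/5 + 1/3)/4 = -(5*(⅕) + 1*(⅓))/4 = -(1 + ⅓)/4 = -¼*4/3 = -⅓ ≈ -0.33333)
s(V) = √V*(2 + V)²/2 (s(V) = ((2 + V)²*√V)/2 = (√V*(2 + V)²)/2 = √V*(2 + V)²/2)
(s(g) + U(-3, f))² = (√4*(2 + 4)²/2 - 6)² = ((½)*2*6² - 6)² = ((½)*2*36 - 6)² = (36 - 6)² = 30² = 900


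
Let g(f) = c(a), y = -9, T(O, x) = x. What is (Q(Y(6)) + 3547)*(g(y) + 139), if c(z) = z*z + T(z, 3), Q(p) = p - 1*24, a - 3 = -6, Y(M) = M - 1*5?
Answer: 532124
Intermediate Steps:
Y(M) = -5 + M (Y(M) = M - 5 = -5 + M)
a = -3 (a = 3 - 6 = -3)
Q(p) = -24 + p (Q(p) = p - 24 = -24 + p)
c(z) = 3 + z² (c(z) = z*z + 3 = z² + 3 = 3 + z²)
g(f) = 12 (g(f) = 3 + (-3)² = 3 + 9 = 12)
(Q(Y(6)) + 3547)*(g(y) + 139) = ((-24 + (-5 + 6)) + 3547)*(12 + 139) = ((-24 + 1) + 3547)*151 = (-23 + 3547)*151 = 3524*151 = 532124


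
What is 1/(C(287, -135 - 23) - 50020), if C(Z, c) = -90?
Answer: -1/50110 ≈ -1.9956e-5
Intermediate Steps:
1/(C(287, -135 - 23) - 50020) = 1/(-90 - 50020) = 1/(-50110) = -1/50110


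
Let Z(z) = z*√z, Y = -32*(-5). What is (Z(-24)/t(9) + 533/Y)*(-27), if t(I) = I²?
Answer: -14391/160 + 16*I*√6 ≈ -89.944 + 39.192*I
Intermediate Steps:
Y = 160
Z(z) = z^(3/2)
(Z(-24)/t(9) + 533/Y)*(-27) = ((-24)^(3/2)/(9²) + 533/160)*(-27) = (-48*I*√6/81 + 533*(1/160))*(-27) = (-48*I*√6*(1/81) + 533/160)*(-27) = (-16*I*√6/27 + 533/160)*(-27) = (533/160 - 16*I*√6/27)*(-27) = -14391/160 + 16*I*√6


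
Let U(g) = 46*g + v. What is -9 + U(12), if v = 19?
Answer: 562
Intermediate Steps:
U(g) = 19 + 46*g (U(g) = 46*g + 19 = 19 + 46*g)
-9 + U(12) = -9 + (19 + 46*12) = -9 + (19 + 552) = -9 + 571 = 562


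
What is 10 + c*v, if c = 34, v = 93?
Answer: 3172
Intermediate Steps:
10 + c*v = 10 + 34*93 = 10 + 3162 = 3172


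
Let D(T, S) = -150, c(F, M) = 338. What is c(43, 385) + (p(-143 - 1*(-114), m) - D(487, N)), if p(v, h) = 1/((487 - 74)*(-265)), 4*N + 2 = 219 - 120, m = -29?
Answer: 53409159/109445 ≈ 488.00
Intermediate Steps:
N = 97/4 (N = -½ + (219 - 120)/4 = -½ + (¼)*99 = -½ + 99/4 = 97/4 ≈ 24.250)
p(v, h) = -1/109445 (p(v, h) = -1/265/413 = (1/413)*(-1/265) = -1/109445)
c(43, 385) + (p(-143 - 1*(-114), m) - D(487, N)) = 338 + (-1/109445 - 1*(-150)) = 338 + (-1/109445 + 150) = 338 + 16416749/109445 = 53409159/109445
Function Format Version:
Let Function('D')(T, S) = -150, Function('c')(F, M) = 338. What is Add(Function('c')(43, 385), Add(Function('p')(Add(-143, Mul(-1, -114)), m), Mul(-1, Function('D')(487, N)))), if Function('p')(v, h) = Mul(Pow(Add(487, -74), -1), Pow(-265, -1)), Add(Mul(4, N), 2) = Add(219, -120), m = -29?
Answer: Rational(53409159, 109445) ≈ 488.00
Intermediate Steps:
N = Rational(97, 4) (N = Add(Rational(-1, 2), Mul(Rational(1, 4), Add(219, -120))) = Add(Rational(-1, 2), Mul(Rational(1, 4), 99)) = Add(Rational(-1, 2), Rational(99, 4)) = Rational(97, 4) ≈ 24.250)
Function('p')(v, h) = Rational(-1, 109445) (Function('p')(v, h) = Mul(Pow(413, -1), Rational(-1, 265)) = Mul(Rational(1, 413), Rational(-1, 265)) = Rational(-1, 109445))
Add(Function('c')(43, 385), Add(Function('p')(Add(-143, Mul(-1, -114)), m), Mul(-1, Function('D')(487, N)))) = Add(338, Add(Rational(-1, 109445), Mul(-1, -150))) = Add(338, Add(Rational(-1, 109445), 150)) = Add(338, Rational(16416749, 109445)) = Rational(53409159, 109445)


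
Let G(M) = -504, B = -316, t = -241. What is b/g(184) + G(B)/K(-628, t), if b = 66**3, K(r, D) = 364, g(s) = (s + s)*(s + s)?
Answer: 162477/220064 ≈ 0.73832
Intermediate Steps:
g(s) = 4*s**2 (g(s) = (2*s)*(2*s) = 4*s**2)
b = 287496
b/g(184) + G(B)/K(-628, t) = 287496/((4*184**2)) - 504/364 = 287496/((4*33856)) - 504*1/364 = 287496/135424 - 18/13 = 287496*(1/135424) - 18/13 = 35937/16928 - 18/13 = 162477/220064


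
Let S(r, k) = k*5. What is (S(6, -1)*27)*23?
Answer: -3105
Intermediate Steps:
S(r, k) = 5*k
(S(6, -1)*27)*23 = ((5*(-1))*27)*23 = -5*27*23 = -135*23 = -3105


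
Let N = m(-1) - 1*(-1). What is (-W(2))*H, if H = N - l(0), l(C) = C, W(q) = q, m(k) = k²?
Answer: -4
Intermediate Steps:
N = 2 (N = (-1)² - 1*(-1) = 1 + 1 = 2)
H = 2 (H = 2 - 1*0 = 2 + 0 = 2)
(-W(2))*H = -1*2*2 = -2*2 = -4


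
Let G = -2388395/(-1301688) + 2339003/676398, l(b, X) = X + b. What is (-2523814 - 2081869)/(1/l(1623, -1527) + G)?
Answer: -2703410523063786528/3112886125237 ≈ -8.6846e+5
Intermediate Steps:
G = 776692956379/146743193304 (G = -2388395*(-1/1301688) + 2339003*(1/676398) = 2388395/1301688 + 2339003/676398 = 776692956379/146743193304 ≈ 5.2929)
(-2523814 - 2081869)/(1/l(1623, -1527) + G) = (-2523814 - 2081869)/(1/(-1527 + 1623) + 776692956379/146743193304) = -4605683/(1/96 + 776692956379/146743193304) = -4605683/3112886125237/586972773216 = -4605683*586972773216/3112886125237 = -2703410523063786528/3112886125237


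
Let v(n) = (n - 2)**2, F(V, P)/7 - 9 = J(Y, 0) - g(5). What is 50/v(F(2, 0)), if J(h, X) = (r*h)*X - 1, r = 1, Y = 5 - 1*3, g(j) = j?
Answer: 50/361 ≈ 0.13850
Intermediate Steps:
Y = 2 (Y = 5 - 3 = 2)
J(h, X) = -1 + X*h (J(h, X) = (1*h)*X - 1 = h*X - 1 = X*h - 1 = -1 + X*h)
F(V, P) = 21 (F(V, P) = 63 + 7*((-1 + 0*2) - 1*5) = 63 + 7*((-1 + 0) - 5) = 63 + 7*(-1 - 5) = 63 + 7*(-6) = 63 - 42 = 21)
v(n) = (-2 + n)**2
50/v(F(2, 0)) = 50/((-2 + 21)**2) = 50/(19**2) = 50/361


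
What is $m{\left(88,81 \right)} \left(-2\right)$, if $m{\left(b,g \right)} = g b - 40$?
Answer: $-14176$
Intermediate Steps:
$m{\left(b,g \right)} = -40 + b g$ ($m{\left(b,g \right)} = b g - 40 = -40 + b g$)
$m{\left(88,81 \right)} \left(-2\right) = \left(-40 + 88 \cdot 81\right) \left(-2\right) = \left(-40 + 7128\right) \left(-2\right) = 7088 \left(-2\right) = -14176$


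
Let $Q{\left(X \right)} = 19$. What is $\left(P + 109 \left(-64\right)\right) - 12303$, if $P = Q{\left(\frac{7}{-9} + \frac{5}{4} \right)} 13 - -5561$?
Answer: $-13471$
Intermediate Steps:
$P = 5808$ ($P = 19 \cdot 13 - -5561 = 247 + 5561 = 5808$)
$\left(P + 109 \left(-64\right)\right) - 12303 = \left(5808 + 109 \left(-64\right)\right) - 12303 = \left(5808 - 6976\right) - 12303 = -1168 - 12303 = -13471$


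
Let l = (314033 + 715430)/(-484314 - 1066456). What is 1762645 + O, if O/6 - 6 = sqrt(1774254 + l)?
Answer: 1762681 + 3*sqrt(4266879834792860090)/775385 ≈ 1.7707e+6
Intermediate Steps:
l = -1029463/1550770 (l = 1029463/(-1550770) = 1029463*(-1/1550770) = -1029463/1550770 ≈ -0.66384)
O = 36 + 3*sqrt(4266879834792860090)/775385 (O = 36 + 6*sqrt(1774254 - 1029463/1550770) = 36 + 6*sqrt(2751458846117/1550770) = 36 + 6*(sqrt(4266879834792860090)/1550770) = 36 + 3*sqrt(4266879834792860090)/775385 ≈ 8028.1)
1762645 + O = 1762645 + (36 + 3*sqrt(4266879834792860090)/775385) = 1762681 + 3*sqrt(4266879834792860090)/775385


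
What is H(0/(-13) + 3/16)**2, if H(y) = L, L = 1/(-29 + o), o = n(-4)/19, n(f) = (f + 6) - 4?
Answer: 361/305809 ≈ 0.0011805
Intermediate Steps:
n(f) = 2 + f (n(f) = (6 + f) - 4 = 2 + f)
o = -2/19 (o = (2 - 4)/19 = -2*1/19 = -2/19 ≈ -0.10526)
L = -19/553 (L = 1/(-29 - 2/19) = 1/(-553/19) = -19/553 ≈ -0.034358)
H(y) = -19/553
H(0/(-13) + 3/16)**2 = (-19/553)**2 = 361/305809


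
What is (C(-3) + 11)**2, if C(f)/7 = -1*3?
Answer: 100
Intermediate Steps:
C(f) = -21 (C(f) = 7*(-1*3) = 7*(-3) = -21)
(C(-3) + 11)**2 = (-21 + 11)**2 = (-10)**2 = 100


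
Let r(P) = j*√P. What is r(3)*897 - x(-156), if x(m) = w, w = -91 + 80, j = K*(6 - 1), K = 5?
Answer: 11 + 22425*√3 ≈ 38852.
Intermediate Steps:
j = 25 (j = 5*(6 - 1) = 5*5 = 25)
r(P) = 25*√P
w = -11
x(m) = -11
r(3)*897 - x(-156) = (25*√3)*897 - 1*(-11) = 22425*√3 + 11 = 11 + 22425*√3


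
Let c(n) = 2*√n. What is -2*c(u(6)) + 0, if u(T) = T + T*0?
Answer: -4*√6 ≈ -9.7980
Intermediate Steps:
u(T) = T (u(T) = T + 0 = T)
-2*c(u(6)) + 0 = -4*√6 + 0 = -4*√6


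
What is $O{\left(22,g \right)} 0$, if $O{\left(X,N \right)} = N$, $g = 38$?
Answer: $0$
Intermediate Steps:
$O{\left(22,g \right)} 0 = 38 \cdot 0 = 0$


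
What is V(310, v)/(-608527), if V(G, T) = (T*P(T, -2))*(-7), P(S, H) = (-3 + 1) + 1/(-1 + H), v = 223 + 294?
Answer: -25333/1825581 ≈ -0.013877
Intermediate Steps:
v = 517
P(S, H) = -2 + 1/(-1 + H)
V(G, T) = 49*T/3 (V(G, T) = (T*((3 - 2*(-2))/(-1 - 2)))*(-7) = (T*((3 + 4)/(-3)))*(-7) = (T*(-⅓*7))*(-7) = (T*(-7/3))*(-7) = -7*T/3*(-7) = 49*T/3)
V(310, v)/(-608527) = ((49/3)*517)/(-608527) = (25333/3)*(-1/608527) = -25333/1825581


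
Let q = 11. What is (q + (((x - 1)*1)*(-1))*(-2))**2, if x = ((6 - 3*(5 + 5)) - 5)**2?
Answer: 2859481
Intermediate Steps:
x = 841 (x = ((6 - 3*10) - 5)**2 = ((6 - 30) - 5)**2 = (-24 - 5)**2 = (-29)**2 = 841)
(q + (((x - 1)*1)*(-1))*(-2))**2 = (11 + (((841 - 1)*1)*(-1))*(-2))**2 = (11 + ((840*1)*(-1))*(-2))**2 = (11 + (840*(-1))*(-2))**2 = (11 - 840*(-2))**2 = (11 + 1680)**2 = 1691**2 = 2859481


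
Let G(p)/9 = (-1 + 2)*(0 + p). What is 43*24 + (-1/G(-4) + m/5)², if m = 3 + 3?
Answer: 33485641/32400 ≈ 1033.5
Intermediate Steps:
m = 6
G(p) = 9*p (G(p) = 9*((-1 + 2)*(0 + p)) = 9*(1*p) = 9*p)
43*24 + (-1/G(-4) + m/5)² = 43*24 + (-1/(9*(-4)) + 6/5)² = 1032 + (-1/(-36) + 6*(⅕))² = 1032 + (-1*(-1/36) + 6/5)² = 1032 + (1/36 + 6/5)² = 1032 + (221/180)² = 1032 + 48841/32400 = 33485641/32400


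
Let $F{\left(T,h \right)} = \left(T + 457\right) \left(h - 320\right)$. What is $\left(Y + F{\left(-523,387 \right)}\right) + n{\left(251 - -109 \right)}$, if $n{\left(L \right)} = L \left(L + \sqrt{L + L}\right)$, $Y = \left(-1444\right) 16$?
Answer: $102074 + 4320 \sqrt{5} \approx 1.1173 \cdot 10^{5}$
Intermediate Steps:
$Y = -23104$
$F{\left(T,h \right)} = \left(-320 + h\right) \left(457 + T\right)$ ($F{\left(T,h \right)} = \left(457 + T\right) \left(-320 + h\right) = \left(-320 + h\right) \left(457 + T\right)$)
$n{\left(L \right)} = L \left(L + \sqrt{2} \sqrt{L}\right)$ ($n{\left(L \right)} = L \left(L + \sqrt{2 L}\right) = L \left(L + \sqrt{2} \sqrt{L}\right)$)
$\left(Y + F{\left(-523,387 \right)}\right) + n{\left(251 - -109 \right)} = \left(-23104 - 4422\right) + \left(\left(251 - -109\right)^{2} + \sqrt{2} \left(251 - -109\right)^{\frac{3}{2}}\right) = \left(-23104 + \left(-146240 + 167360 + 176859 - 202401\right)\right) + \left(\left(251 + 109\right)^{2} + \sqrt{2} \left(251 + 109\right)^{\frac{3}{2}}\right) = \left(-23104 - 4422\right) + \left(360^{2} + \sqrt{2} \cdot 360^{\frac{3}{2}}\right) = -27526 + \left(129600 + \sqrt{2} \cdot 2160 \sqrt{10}\right) = -27526 + \left(129600 + 4320 \sqrt{5}\right) = 102074 + 4320 \sqrt{5}$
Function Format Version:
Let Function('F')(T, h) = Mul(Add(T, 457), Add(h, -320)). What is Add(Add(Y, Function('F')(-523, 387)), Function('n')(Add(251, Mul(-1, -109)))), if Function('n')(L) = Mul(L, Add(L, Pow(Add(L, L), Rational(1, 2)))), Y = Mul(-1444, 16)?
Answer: Add(102074, Mul(4320, Pow(5, Rational(1, 2)))) ≈ 1.1173e+5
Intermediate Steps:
Y = -23104
Function('F')(T, h) = Mul(Add(-320, h), Add(457, T)) (Function('F')(T, h) = Mul(Add(457, T), Add(-320, h)) = Mul(Add(-320, h), Add(457, T)))
Function('n')(L) = Mul(L, Add(L, Mul(Pow(2, Rational(1, 2)), Pow(L, Rational(1, 2))))) (Function('n')(L) = Mul(L, Add(L, Pow(Mul(2, L), Rational(1, 2)))) = Mul(L, Add(L, Mul(Pow(2, Rational(1, 2)), Pow(L, Rational(1, 2))))))
Add(Add(Y, Function('F')(-523, 387)), Function('n')(Add(251, Mul(-1, -109)))) = Add(Add(-23104, Add(-146240, Mul(-320, -523), Mul(457, 387), Mul(-523, 387))), Add(Pow(Add(251, Mul(-1, -109)), 2), Mul(Pow(2, Rational(1, 2)), Pow(Add(251, Mul(-1, -109)), Rational(3, 2))))) = Add(Add(-23104, Add(-146240, 167360, 176859, -202401)), Add(Pow(Add(251, 109), 2), Mul(Pow(2, Rational(1, 2)), Pow(Add(251, 109), Rational(3, 2))))) = Add(Add(-23104, -4422), Add(Pow(360, 2), Mul(Pow(2, Rational(1, 2)), Pow(360, Rational(3, 2))))) = Add(-27526, Add(129600, Mul(Pow(2, Rational(1, 2)), Mul(2160, Pow(10, Rational(1, 2)))))) = Add(-27526, Add(129600, Mul(4320, Pow(5, Rational(1, 2))))) = Add(102074, Mul(4320, Pow(5, Rational(1, 2))))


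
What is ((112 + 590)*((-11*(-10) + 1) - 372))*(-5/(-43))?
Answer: -916110/43 ≈ -21305.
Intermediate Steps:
((112 + 590)*((-11*(-10) + 1) - 372))*(-5/(-43)) = (702*((110 + 1) - 372))*(-5*(-1/43)) = (702*(111 - 372))*(5/43) = (702*(-261))*(5/43) = -183222*5/43 = -916110/43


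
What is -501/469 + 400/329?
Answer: 3253/22043 ≈ 0.14758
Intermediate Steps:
-501/469 + 400/329 = 3253/22043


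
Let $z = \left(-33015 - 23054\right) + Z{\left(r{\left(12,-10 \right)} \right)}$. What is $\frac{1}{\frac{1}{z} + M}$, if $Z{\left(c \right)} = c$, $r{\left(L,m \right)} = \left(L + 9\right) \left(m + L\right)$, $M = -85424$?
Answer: $- \frac{56027}{4786050449} \approx -1.1706 \cdot 10^{-5}$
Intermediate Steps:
$r{\left(L,m \right)} = \left(9 + L\right) \left(L + m\right)$
$z = -56027$ ($z = \left(-33015 - 23054\right) + \left(12^{2} + 9 \cdot 12 + 9 \left(-10\right) + 12 \left(-10\right)\right) = -56069 + \left(144 + 108 - 90 - 120\right) = -56069 + 42 = -56027$)
$\frac{1}{\frac{1}{z} + M} = \frac{1}{\frac{1}{-56027} - 85424} = \frac{1}{- \frac{1}{56027} - 85424} = \frac{1}{- \frac{4786050449}{56027}} = - \frac{56027}{4786050449}$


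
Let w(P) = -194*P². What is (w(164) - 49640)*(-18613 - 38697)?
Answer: 301878361840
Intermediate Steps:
(w(164) - 49640)*(-18613 - 38697) = (-194*164² - 49640)*(-18613 - 38697) = (-194*26896 - 49640)*(-57310) = (-5217824 - 49640)*(-57310) = -5267464*(-57310) = 301878361840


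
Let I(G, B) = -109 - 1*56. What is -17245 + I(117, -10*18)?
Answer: -17410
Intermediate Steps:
I(G, B) = -165 (I(G, B) = -109 - 56 = -165)
-17245 + I(117, -10*18) = -17245 - 165 = -17410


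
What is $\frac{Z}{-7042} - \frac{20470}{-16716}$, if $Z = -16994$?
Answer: $\frac{15293623}{4204074} \approx 3.6378$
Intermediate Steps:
$\frac{Z}{-7042} - \frac{20470}{-16716} = - \frac{16994}{-7042} - \frac{20470}{-16716} = \left(-16994\right) \left(- \frac{1}{7042}\right) - - \frac{10235}{8358} = \frac{8497}{3521} + \frac{10235}{8358} = \frac{15293623}{4204074}$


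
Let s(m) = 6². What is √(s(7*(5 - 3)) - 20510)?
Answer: I*√20474 ≈ 143.09*I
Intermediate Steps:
s(m) = 36
√(s(7*(5 - 3)) - 20510) = √(36 - 20510) = √(-20474) = I*√20474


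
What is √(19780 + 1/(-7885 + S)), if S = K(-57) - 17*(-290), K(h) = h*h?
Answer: √34891926/42 ≈ 140.64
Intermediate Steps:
K(h) = h²
S = 8179 (S = (-57)² - 17*(-290) = 3249 - 1*(-4930) = 3249 + 4930 = 8179)
√(19780 + 1/(-7885 + S)) = √(19780 + 1/(-7885 + 8179)) = √(19780 + 1/294) = √(5815321/294) = √34891926/42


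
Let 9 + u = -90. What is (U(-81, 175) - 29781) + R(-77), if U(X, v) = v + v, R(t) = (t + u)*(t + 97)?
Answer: -32951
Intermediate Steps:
u = -99 (u = -9 - 90 = -99)
R(t) = (-99 + t)*(97 + t) (R(t) = (t - 99)*(t + 97) = (-99 + t)*(97 + t))
U(X, v) = 2*v
(U(-81, 175) - 29781) + R(-77) = (2*175 - 29781) + (-9603 + (-77)**2 - 2*(-77)) = (350 - 29781) + (-9603 + 5929 + 154) = -29431 - 3520 = -32951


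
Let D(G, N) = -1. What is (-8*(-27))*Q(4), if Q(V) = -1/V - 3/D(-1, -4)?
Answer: 594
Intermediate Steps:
Q(V) = 3 - 1/V (Q(V) = -1/V - 3/(-1) = -1/V - 3*(-1) = -1/V + 3 = 3 - 1/V)
(-8*(-27))*Q(4) = (-8*(-27))*(3 - 1/4) = 216*(3 - 1*¼) = 216*(3 - ¼) = 216*(11/4) = 594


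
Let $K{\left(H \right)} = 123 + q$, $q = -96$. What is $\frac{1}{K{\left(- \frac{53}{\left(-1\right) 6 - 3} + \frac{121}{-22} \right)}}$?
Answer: $\frac{1}{27} \approx 0.037037$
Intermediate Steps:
$K{\left(H \right)} = 27$ ($K{\left(H \right)} = 123 - 96 = 27$)
$\frac{1}{K{\left(- \frac{53}{\left(-1\right) 6 - 3} + \frac{121}{-22} \right)}} = \frac{1}{27}$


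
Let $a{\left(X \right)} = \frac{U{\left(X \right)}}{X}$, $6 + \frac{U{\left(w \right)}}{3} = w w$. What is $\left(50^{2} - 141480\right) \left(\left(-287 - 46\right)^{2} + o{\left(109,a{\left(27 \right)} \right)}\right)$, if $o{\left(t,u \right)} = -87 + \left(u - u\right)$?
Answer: $-15399261960$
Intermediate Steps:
$U{\left(w \right)} = -18 + 3 w^{2}$ ($U{\left(w \right)} = -18 + 3 w w = -18 + 3 w^{2}$)
$a{\left(X \right)} = \frac{-18 + 3 X^{2}}{X}$
$o{\left(t,u \right)} = -87$ ($o{\left(t,u \right)} = -87 + 0 = -87$)
$\left(50^{2} - 141480\right) \left(\left(-287 - 46\right)^{2} + o{\left(109,a{\left(27 \right)} \right)}\right) = \left(50^{2} - 141480\right) \left(\left(-287 - 46\right)^{2} - 87\right) = \left(2500 - 141480\right) \left(\left(-333\right)^{2} - 87\right) = - 138980 \left(110889 - 87\right) = \left(-138980\right) 110802 = -15399261960$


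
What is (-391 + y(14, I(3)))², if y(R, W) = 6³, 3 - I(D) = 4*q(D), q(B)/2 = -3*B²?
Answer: 30625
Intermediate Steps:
q(B) = -6*B² (q(B) = 2*(-3*B²) = -6*B²)
I(D) = 3 + 24*D² (I(D) = 3 - 4*(-6*D²) = 3 - (-24)*D² = 3 + 24*D²)
y(R, W) = 216
(-391 + y(14, I(3)))² = (-391 + 216)² = (-175)² = 30625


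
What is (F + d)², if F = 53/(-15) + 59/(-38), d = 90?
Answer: 2342656801/324900 ≈ 7210.4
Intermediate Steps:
F = -2899/570 (F = 53*(-1/15) + 59*(-1/38) = -53/15 - 59/38 = -2899/570 ≈ -5.0860)
(F + d)² = (-2899/570 + 90)² = (48401/570)² = 2342656801/324900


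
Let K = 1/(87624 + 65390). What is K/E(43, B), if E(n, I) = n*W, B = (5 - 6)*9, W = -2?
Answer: -1/13159204 ≈ -7.5992e-8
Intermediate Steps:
B = -9 (B = -1*9 = -9)
K = 1/153014 ≈ 6.5354e-6
E(n, I) = -2*n (E(n, I) = n*(-2) = -2*n)
K/E(43, B) = 1/(153014*((-2*43))) = (1/153014)/(-86) = (1/153014)*(-1/86) = -1/13159204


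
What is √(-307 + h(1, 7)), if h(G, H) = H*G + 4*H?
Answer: 4*I*√17 ≈ 16.492*I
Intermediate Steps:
h(G, H) = 4*H + G*H (h(G, H) = G*H + 4*H = 4*H + G*H)
√(-307 + h(1, 7)) = √(-307 + 7*(4 + 1)) = √(-307 + 7*5) = √(-307 + 35) = √(-272) = 4*I*√17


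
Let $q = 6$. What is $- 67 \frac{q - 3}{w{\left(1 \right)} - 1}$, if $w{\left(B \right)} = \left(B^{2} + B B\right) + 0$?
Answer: $-201$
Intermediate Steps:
$w{\left(B \right)} = 2 B^{2}$ ($w{\left(B \right)} = \left(B^{2} + B^{2}\right) + 0 = 2 B^{2} + 0 = 2 B^{2}$)
$- 67 \frac{q - 3}{w{\left(1 \right)} - 1} = - 67 \frac{6 - 3}{2 \cdot 1^{2} - 1} = - 67 \frac{3}{2 \cdot 1 - 1} = - 67 \frac{3}{2 - 1} = - 67 \cdot \frac{3}{1} = - 67 \cdot 3 \cdot 1 = \left(-67\right) 3 = -201$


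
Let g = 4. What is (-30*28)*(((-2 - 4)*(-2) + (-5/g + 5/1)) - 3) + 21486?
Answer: 10776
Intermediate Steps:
(-30*28)*(((-2 - 4)*(-2) + (-5/g + 5/1)) - 3) + 21486 = (-30*28)*(((-2 - 4)*(-2) + (-5/4 + 5/1)) - 3) + 21486 = -840*((-6*(-2) + (-5*¼ + 5*1)) - 3) + 21486 = -840*((12 + (-5/4 + 5)) - 3) + 21486 = -840*((12 + 15/4) - 3) + 21486 = -840*(63/4 - 3) + 21486 = -840*51/4 + 21486 = -10710 + 21486 = 10776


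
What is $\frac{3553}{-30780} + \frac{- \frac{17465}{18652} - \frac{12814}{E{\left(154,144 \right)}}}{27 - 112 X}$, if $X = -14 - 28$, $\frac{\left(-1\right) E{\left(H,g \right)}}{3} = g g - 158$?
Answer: $- \frac{3541857455572}{30642577926795} \approx -0.11559$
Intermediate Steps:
$E{\left(H,g \right)} = 474 - 3 g^{2}$ ($E{\left(H,g \right)} = - 3 \left(g g - 158\right) = - 3 \left(g^{2} - 158\right) = - 3 \left(-158 + g^{2}\right) = 474 - 3 g^{2}$)
$X = -42$
$\frac{3553}{-30780} + \frac{- \frac{17465}{18652} - \frac{12814}{E{\left(154,144 \right)}}}{27 - 112 X} = \frac{3553}{-30780} + \frac{- \frac{17465}{18652} - \frac{12814}{474 - 3 \cdot 144^{2}}}{27 - -4704} = 3553 \left(- \frac{1}{30780}\right) + \frac{\left(-17465\right) \frac{1}{18652} - \frac{12814}{474 - 62208}}{27 + 4704} = - \frac{187}{1620} + \frac{- \frac{17465}{18652} - \frac{12814}{474 - 62208}}{4731} = - \frac{187}{1620} + \left(- \frac{17465}{18652} - \frac{12814}{-61734}\right) \frac{1}{4731} = - \frac{187}{1620} + \left(- \frac{17465}{18652} - - \frac{6407}{30867}\right) \frac{1}{4731} = - \frac{187}{1620} + \left(- \frac{17465}{18652} + \frac{6407}{30867}\right) \frac{1}{4731} = - \frac{187}{1620} - \frac{419588791}{2723784704604} = - \frac{3541857455572}{30642577926795}$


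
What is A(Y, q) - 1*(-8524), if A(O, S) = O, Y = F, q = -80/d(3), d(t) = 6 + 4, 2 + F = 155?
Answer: 8677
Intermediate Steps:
F = 153 (F = -2 + 155 = 153)
d(t) = 10
q = -8 (q = -80/10 = -80*⅒ = -8)
Y = 153
A(Y, q) - 1*(-8524) = 153 - 1*(-8524) = 153 + 8524 = 8677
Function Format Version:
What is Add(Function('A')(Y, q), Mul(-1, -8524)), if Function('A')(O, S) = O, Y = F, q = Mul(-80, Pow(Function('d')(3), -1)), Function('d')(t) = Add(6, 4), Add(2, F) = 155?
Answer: 8677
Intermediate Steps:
F = 153 (F = Add(-2, 155) = 153)
Function('d')(t) = 10
q = -8 (q = Mul(-80, Pow(10, -1)) = Mul(-80, Rational(1, 10)) = -8)
Y = 153
Add(Function('A')(Y, q), Mul(-1, -8524)) = Add(153, Mul(-1, -8524)) = Add(153, 8524) = 8677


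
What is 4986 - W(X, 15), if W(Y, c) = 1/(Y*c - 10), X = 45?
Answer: 3315689/665 ≈ 4986.0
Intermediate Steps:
W(Y, c) = 1/(-10 + Y*c)
4986 - W(X, 15) = 4986 - 1/(-10 + 45*15) = 4986 - 1/(-10 + 675) = 4986 - 1/665 = 3315689/665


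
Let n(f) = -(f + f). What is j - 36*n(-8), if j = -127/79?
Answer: -45631/79 ≈ -577.61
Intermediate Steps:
j = -127/79 (j = -127*1/79 = -127/79 ≈ -1.6076)
n(f) = -2*f
j - 36*n(-8) = -127/79 - (-72)*(-8) = -127/79 - 36*16 = -127/79 - 576 = -45631/79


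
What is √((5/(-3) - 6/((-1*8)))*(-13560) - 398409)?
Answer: I*√385979 ≈ 621.27*I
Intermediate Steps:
√((5/(-3) - 6/((-1*8)))*(-13560) - 398409) = √((5*(-⅓) - 6/(-8))*(-13560) - 398409) = √((-5/3 - 6*(-⅛))*(-13560) - 398409) = √((-5/3 + ¾)*(-13560) - 398409) = √(-11/12*(-13560) - 398409) = √(12430 - 398409) = √(-385979) = I*√385979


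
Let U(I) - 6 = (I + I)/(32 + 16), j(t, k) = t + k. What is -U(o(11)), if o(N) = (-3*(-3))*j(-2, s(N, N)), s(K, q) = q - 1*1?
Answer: -9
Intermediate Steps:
s(K, q) = -1 + q (s(K, q) = q - 1 = -1 + q)
j(t, k) = k + t
o(N) = -27 + 9*N (o(N) = (-3*(-3))*((-1 + N) - 2) = 9*(-3 + N) = -27 + 9*N)
U(I) = 6 + I/24 (U(I) = 6 + (I + I)/(32 + 16) = 6 + (2*I)/48 = 6 + (2*I)*(1/48) = 6 + I/24)
-U(o(11)) = -(6 + (-27 + 9*11)/24) = -(6 + (-27 + 99)/24) = -(6 + (1/24)*72) = -(6 + 3) = -1*9 = -9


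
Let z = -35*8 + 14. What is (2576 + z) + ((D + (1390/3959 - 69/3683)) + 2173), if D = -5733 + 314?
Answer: -13642966993/14580997 ≈ -935.67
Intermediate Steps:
D = -5419
z = -266 (z = -280 + 14 = -266)
(2576 + z) + ((D + (1390/3959 - 69/3683)) + 2173) = (2576 - 266) + ((-5419 + (1390/3959 - 69/3683)) + 2173) = 2310 + ((-5419 + (1390*(1/3959) - 69*1/3683)) + 2173) = 2310 + ((-5419 + (1390/3959 - 69/3683)) + 2173) = 2310 + ((-5419 + 4846199/14580997) + 2173) = 2310 + (-79009576544/14580997 + 2173) = 2310 - 47325070063/14580997 = -13642966993/14580997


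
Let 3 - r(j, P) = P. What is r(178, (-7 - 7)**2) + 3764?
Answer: 3571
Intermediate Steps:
r(j, P) = 3 - P
r(178, (-7 - 7)**2) + 3764 = (3 - (-7 - 7)**2) + 3764 = (3 - 1*(-14)**2) + 3764 = (3 - 1*196) + 3764 = (3 - 196) + 3764 = -193 + 3764 = 3571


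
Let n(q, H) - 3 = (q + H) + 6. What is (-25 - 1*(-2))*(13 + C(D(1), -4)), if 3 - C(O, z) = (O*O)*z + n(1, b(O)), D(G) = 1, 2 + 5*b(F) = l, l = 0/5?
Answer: -1196/5 ≈ -239.20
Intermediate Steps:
l = 0 (l = 0*(1/5) = 0)
b(F) = -2/5 (b(F) = -2/5 + (1/5)*0 = -2/5 + 0 = -2/5)
n(q, H) = 9 + H + q (n(q, H) = 3 + ((q + H) + 6) = 3 + ((H + q) + 6) = 3 + (6 + H + q) = 9 + H + q)
C(O, z) = -33/5 - z*O**2 (C(O, z) = 3 - ((O*O)*z + (9 - 2/5 + 1)) = 3 - (O**2*z + 48/5) = 3 - (z*O**2 + 48/5) = 3 - (48/5 + z*O**2) = 3 + (-48/5 - z*O**2) = -33/5 - z*O**2)
(-25 - 1*(-2))*(13 + C(D(1), -4)) = (-25 - 1*(-2))*(13 + (-33/5 - 1*(-4)*1**2)) = (-25 + 2)*(13 + (-33/5 - 1*(-4)*1)) = -23*(13 + (-33/5 + 4)) = -23*(13 - 13/5) = -23*52/5 = -1196/5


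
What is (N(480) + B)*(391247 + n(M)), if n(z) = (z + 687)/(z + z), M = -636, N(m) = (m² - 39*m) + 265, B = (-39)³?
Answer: 12659465202543/212 ≈ 5.9714e+10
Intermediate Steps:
B = -59319
N(m) = 265 + m² - 39*m
n(z) = (687 + z)/(2*z) (n(z) = (687 + z)/((2*z)) = (687 + z)*(1/(2*z)) = (687 + z)/(2*z))
(N(480) + B)*(391247 + n(M)) = ((265 + 480² - 39*480) - 59319)*(391247 + (½)*(687 - 636)/(-636)) = ((265 + 230400 - 18720) - 59319)*(391247 + (½)*(-1/636)*51) = (211945 - 59319)*(391247 - 17/424) = 152626*(165888711/424) = 12659465202543/212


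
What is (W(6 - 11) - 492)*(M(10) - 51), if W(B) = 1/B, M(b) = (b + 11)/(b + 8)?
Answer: 735839/30 ≈ 24528.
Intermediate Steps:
M(b) = (11 + b)/(8 + b)
(W(6 - 11) - 492)*(M(10) - 51) = (1/(6 - 11) - 492)*((11 + 10)/(8 + 10) - 51) = (1/(-5) - 492)*(21/18 - 51) = (-1/5 - 492)*((1/18)*21 - 51) = -2461*(7/6 - 51)/5 = -2461/5*(-299/6) = 735839/30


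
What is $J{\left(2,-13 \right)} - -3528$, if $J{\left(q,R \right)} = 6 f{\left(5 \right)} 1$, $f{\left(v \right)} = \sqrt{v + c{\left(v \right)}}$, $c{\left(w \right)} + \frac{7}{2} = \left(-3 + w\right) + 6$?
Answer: $3528 + 3 \sqrt{38} \approx 3546.5$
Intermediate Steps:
$c{\left(w \right)} = - \frac{1}{2} + w$ ($c{\left(w \right)} = - \frac{7}{2} + \left(\left(-3 + w\right) + 6\right) = - \frac{7}{2} + \left(3 + w\right) = - \frac{1}{2} + w$)
$f{\left(v \right)} = \sqrt{- \frac{1}{2} + 2 v}$ ($f{\left(v \right)} = \sqrt{v + \left(- \frac{1}{2} + v\right)} = \sqrt{- \frac{1}{2} + 2 v}$)
$J{\left(q,R \right)} = 3 \sqrt{38}$ ($J{\left(q,R \right)} = 6 \frac{\sqrt{-2 + 8 \cdot 5}}{2} \cdot 1 = 6 \frac{\sqrt{-2 + 40}}{2} \cdot 1 = 6 \frac{\sqrt{38}}{2} \cdot 1 = 3 \sqrt{38} \cdot 1 = 3 \sqrt{38}$)
$J{\left(2,-13 \right)} - -3528 = 3 \sqrt{38} - -3528 = 3 \sqrt{38} + 3528 = 3528 + 3 \sqrt{38}$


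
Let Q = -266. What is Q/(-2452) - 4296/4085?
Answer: -4723591/5008210 ≈ -0.94317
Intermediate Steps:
Q/(-2452) - 4296/4085 = -266/(-2452) - 4296/4085 = -266*(-1/2452) - 4296*1/4085 = 133/1226 - 4296/4085 = -4723591/5008210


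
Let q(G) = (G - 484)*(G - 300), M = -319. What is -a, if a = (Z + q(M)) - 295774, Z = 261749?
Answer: -463032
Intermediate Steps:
q(G) = (-484 + G)*(-300 + G)
a = 463032 (a = (261749 + (145200 + (-319)² - 784*(-319))) - 295774 = (261749 + (145200 + 101761 + 250096)) - 295774 = (261749 + 497057) - 295774 = 758806 - 295774 = 463032)
-a = -1*463032 = -463032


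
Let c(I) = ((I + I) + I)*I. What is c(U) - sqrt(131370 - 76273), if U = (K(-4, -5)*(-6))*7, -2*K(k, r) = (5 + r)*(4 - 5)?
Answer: -sqrt(55097) ≈ -234.73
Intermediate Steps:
K(k, r) = 5/2 + r/2 (K(k, r) = -(5 + r)*(4 - 5)/2 = -(5 + r)*(-1)/2 = -(-5 - r)/2 = 5/2 + r/2)
U = 0 (U = ((5/2 + (1/2)*(-5))*(-6))*7 = ((5/2 - 5/2)*(-6))*7 = (0*(-6))*7 = 0*7 = 0)
c(I) = 3*I**2 (c(I) = (2*I + I)*I = (3*I)*I = 3*I**2)
c(U) - sqrt(131370 - 76273) = 3*0**2 - sqrt(131370 - 76273) = 3*0 - sqrt(55097) = 0 - sqrt(55097) = -sqrt(55097)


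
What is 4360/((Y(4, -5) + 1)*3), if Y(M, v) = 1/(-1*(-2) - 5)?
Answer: 2180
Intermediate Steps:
Y(M, v) = -⅓ (Y(M, v) = 1/(2 - 5) = 1/(-3) = -⅓)
4360/((Y(4, -5) + 1)*3) = 4360/((-⅓ + 1)*3) = 4360/((⅔)*3) = 4360/2 = (½)*4360 = 2180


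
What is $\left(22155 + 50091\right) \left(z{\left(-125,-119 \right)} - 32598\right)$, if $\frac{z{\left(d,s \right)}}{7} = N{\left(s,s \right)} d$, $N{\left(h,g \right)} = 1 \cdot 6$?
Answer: $-2734366608$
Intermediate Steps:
$N{\left(h,g \right)} = 6$
$z{\left(d,s \right)} = 42 d$ ($z{\left(d,s \right)} = 7 \cdot 6 d = 42 d$)
$\left(22155 + 50091\right) \left(z{\left(-125,-119 \right)} - 32598\right) = \left(22155 + 50091\right) \left(42 \left(-125\right) - 32598\right) = 72246 \left(-5250 - 32598\right) = 72246 \left(-37848\right) = -2734366608$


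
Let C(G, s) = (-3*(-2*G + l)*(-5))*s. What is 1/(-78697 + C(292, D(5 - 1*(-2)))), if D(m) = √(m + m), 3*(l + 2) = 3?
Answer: -78697/5115209059 + 8775*√14/5115209059 ≈ -8.9662e-6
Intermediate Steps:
l = -1 (l = -2 + (⅓)*3 = -2 + 1 = -1)
D(m) = √2*√m (D(m) = √(2*m) = √2*√m)
C(G, s) = s*(-15 - 30*G) (C(G, s) = (-3*(-2*G - 1)*(-5))*s = (-3*(-1 - 2*G)*(-5))*s = ((3 + 6*G)*(-5))*s = (-15 - 30*G)*s = s*(-15 - 30*G))
1/(-78697 + C(292, D(5 - 1*(-2)))) = 1/(-78697 - 15*√2*√(5 - 1*(-2))*(1 + 2*292)) = 1/(-78697 - 15*√2*√(5 + 2)*(1 + 584)) = 1/(-78697 - 15*√2*√7*585) = 1/(-78697 - 15*√14*585) = 1/(-78697 - 8775*√14)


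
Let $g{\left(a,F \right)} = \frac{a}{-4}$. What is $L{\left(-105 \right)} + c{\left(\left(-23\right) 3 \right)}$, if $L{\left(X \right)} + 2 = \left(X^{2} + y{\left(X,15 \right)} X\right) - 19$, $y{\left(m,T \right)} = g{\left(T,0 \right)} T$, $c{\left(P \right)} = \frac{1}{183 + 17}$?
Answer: $\frac{3382051}{200} \approx 16910.0$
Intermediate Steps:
$g{\left(a,F \right)} = - \frac{a}{4}$ ($g{\left(a,F \right)} = a \left(- \frac{1}{4}\right) = - \frac{a}{4}$)
$c{\left(P \right)} = \frac{1}{200}$
$y{\left(m,T \right)} = - \frac{T^{2}}{4}$ ($y{\left(m,T \right)} = - \frac{T}{4} T = - \frac{T^{2}}{4}$)
$L{\left(X \right)} = -21 + X^{2} - \frac{225 X}{4}$ ($L{\left(X \right)} = -2 - \left(19 - X^{2} - - \frac{15^{2}}{4} X\right) = -2 - \left(19 - X^{2} - \left(- \frac{1}{4}\right) 225 X\right) = -2 - \left(19 - X^{2} + \frac{225 X}{4}\right) = -21 + X^{2} - \frac{225 X}{4}$)
$L{\left(-105 \right)} + c{\left(\left(-23\right) 3 \right)} = \left(-21 + \left(-105\right)^{2} - - \frac{23625}{4}\right) + \frac{1}{200} = \left(-21 + 11025 + \frac{23625}{4}\right) + \frac{1}{200} = \frac{67641}{4} + \frac{1}{200} = \frac{3382051}{200}$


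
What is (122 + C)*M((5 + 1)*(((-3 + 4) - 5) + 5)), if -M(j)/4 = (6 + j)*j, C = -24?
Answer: -28224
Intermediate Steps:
M(j) = -4*j*(6 + j) (M(j) = -4*(6 + j)*j = -4*j*(6 + j))
(122 + C)*M((5 + 1)*(((-3 + 4) - 5) + 5)) = (122 - 24)*(-4*(5 + 1)*(((-3 + 4) - 5) + 5)*(6 + (5 + 1)*(((-3 + 4) - 5) + 5))) = 98*(-4*6*((1 - 5) + 5)*(6 + 6*((1 - 5) + 5))) = 98*(-4*6*(-4 + 5)*(6 + 6*(-4 + 5))) = 98*(-4*6*1*(6 + 6*1)) = 98*(-4*6*(6 + 6)) = 98*(-4*6*12) = 98*(-288) = -28224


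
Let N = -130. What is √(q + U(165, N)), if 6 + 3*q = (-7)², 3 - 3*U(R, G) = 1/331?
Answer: 5*√67193/331 ≈ 3.9157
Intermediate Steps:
U(R, G) = 992/993 (U(R, G) = 1 - ⅓/331 = 1 - ⅓*1/331 = 1 - 1/993 = 992/993)
q = 43/3 (q = -2 + (⅓)*(-7)² = -2 + (⅓)*49 = -2 + 49/3 = 43/3 ≈ 14.333)
√(q + U(165, N)) = √(43/3 + 992/993) = √(5075/331) = 5*√67193/331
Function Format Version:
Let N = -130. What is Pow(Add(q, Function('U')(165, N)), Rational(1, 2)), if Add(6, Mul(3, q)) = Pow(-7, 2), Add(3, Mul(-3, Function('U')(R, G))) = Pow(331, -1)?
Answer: Mul(Rational(5, 331), Pow(67193, Rational(1, 2))) ≈ 3.9157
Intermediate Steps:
Function('U')(R, G) = Rational(992, 993) (Function('U')(R, G) = Add(1, Mul(Rational(-1, 3), Pow(331, -1))) = Add(1, Mul(Rational(-1, 3), Rational(1, 331))) = Add(1, Rational(-1, 993)) = Rational(992, 993))
q = Rational(43, 3) (q = Add(-2, Mul(Rational(1, 3), Pow(-7, 2))) = Add(-2, Mul(Rational(1, 3), 49)) = Add(-2, Rational(49, 3)) = Rational(43, 3) ≈ 14.333)
Pow(Add(q, Function('U')(165, N)), Rational(1, 2)) = Pow(Add(Rational(43, 3), Rational(992, 993)), Rational(1, 2)) = Pow(Rational(5075, 331), Rational(1, 2)) = Mul(Rational(5, 331), Pow(67193, Rational(1, 2)))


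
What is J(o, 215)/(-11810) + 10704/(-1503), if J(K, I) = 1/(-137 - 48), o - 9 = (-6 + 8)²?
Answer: -7795544299/1094609850 ≈ -7.1218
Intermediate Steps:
o = 13 (o = 9 + (-6 + 8)² = 9 + 2² = 9 + 4 = 13)
J(K, I) = -1/185 (J(K, I) = 1/(-185) = -1/185)
J(o, 215)/(-11810) + 10704/(-1503) = -1/185/(-11810) + 10704/(-1503) = -1/185*(-1/11810) + 10704*(-1/1503) = 1/2184850 - 3568/501 = -7795544299/1094609850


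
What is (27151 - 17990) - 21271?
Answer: -12110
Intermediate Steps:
(27151 - 17990) - 21271 = 9161 - 21271 = -12110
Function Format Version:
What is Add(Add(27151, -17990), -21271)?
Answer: -12110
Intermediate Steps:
Add(Add(27151, -17990), -21271) = Add(9161, -21271) = -12110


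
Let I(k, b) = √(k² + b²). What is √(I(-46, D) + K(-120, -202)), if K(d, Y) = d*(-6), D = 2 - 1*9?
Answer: √(720 + √2165) ≈ 27.686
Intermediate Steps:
D = -7 (D = 2 - 9 = -7)
K(d, Y) = -6*d
I(k, b) = √(b² + k²)
√(I(-46, D) + K(-120, -202)) = √(√((-7)² + (-46)²) - 6*(-120)) = √(√(49 + 2116) + 720) = √(√2165 + 720) = √(720 + √2165)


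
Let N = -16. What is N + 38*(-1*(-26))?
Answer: 972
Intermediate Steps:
N + 38*(-1*(-26)) = -16 + 38*(-1*(-26)) = -16 + 38*26 = -16 + 988 = 972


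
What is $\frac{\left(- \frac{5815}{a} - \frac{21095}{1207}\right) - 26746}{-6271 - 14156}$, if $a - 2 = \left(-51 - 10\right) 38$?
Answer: $\frac{74807926667}{57101880924} \approx 1.3101$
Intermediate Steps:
$a = -2316$ ($a = 2 + \left(-51 - 10\right) 38 = 2 - 2318 = -2316$)
$\frac{\left(- \frac{5815}{a} - \frac{21095}{1207}\right) - 26746}{-6271 - 14156} = \frac{\left(- \frac{5815}{-2316} - \frac{21095}{1207}\right) - 26746}{-6271 - 14156} = \frac{\left(\left(-5815\right) \left(- \frac{1}{2316}\right) - \frac{21095}{1207}\right) - 26746}{-20427} = \left(\left(\frac{5815}{2316} - \frac{21095}{1207}\right) - 26746\right) \left(- \frac{1}{20427}\right) = \left(- \frac{41837315}{2795412} - 26746\right) \left(- \frac{1}{20427}\right) = \left(- \frac{74807926667}{2795412}\right) \left(- \frac{1}{20427}\right) = \frac{74807926667}{57101880924}$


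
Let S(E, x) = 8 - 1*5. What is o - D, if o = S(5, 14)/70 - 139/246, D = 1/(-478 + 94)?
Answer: -286309/551040 ≈ -0.51958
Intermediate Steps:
S(E, x) = 3 (S(E, x) = 8 - 5 = 3)
D = -1/384 (D = 1/(-384) = -1/384 ≈ -0.0026042)
o = -2248/4305 (o = 3/70 - 139/246 = -2248/4305 ≈ -0.52218)
o - D = -2248/4305 - 1*(-1/384) = -2248/4305 + 1/384 = -286309/551040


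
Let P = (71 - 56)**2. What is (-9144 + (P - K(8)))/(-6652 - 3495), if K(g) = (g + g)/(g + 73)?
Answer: 722455/821907 ≈ 0.87900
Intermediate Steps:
K(g) = 2*g/(73 + g) (K(g) = (2*g)/(73 + g) = 2*g/(73 + g))
P = 225 (P = 15**2 = 225)
(-9144 + (P - K(8)))/(-6652 - 3495) = (-9144 + (225 - 2*8/(73 + 8)))/(-6652 - 3495) = (-9144 + (225 - 2*8/81))/(-10147) = (-9144 + (225 - 2*8/81))*(-1/10147) = (-9144 + (225 - 1*16/81))*(-1/10147) = (-9144 + (225 - 16/81))*(-1/10147) = (-9144 + 18209/81)*(-1/10147) = -722455/81*(-1/10147) = 722455/821907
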